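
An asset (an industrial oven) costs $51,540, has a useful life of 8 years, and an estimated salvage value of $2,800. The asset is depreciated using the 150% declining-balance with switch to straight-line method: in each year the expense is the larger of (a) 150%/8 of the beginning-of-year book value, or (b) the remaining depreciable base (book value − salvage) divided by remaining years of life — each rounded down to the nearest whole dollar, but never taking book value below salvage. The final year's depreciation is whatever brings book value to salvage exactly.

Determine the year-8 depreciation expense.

Depreciable base = $51,540 − $2,800 = $48,740.
Year 1: DB = ⌊$51,540 × 150%/8⌋ = $9,663; SL = ⌊$48,740/8⌋ = $6,092 → take DB $9,663. Book value $41,877.
Year 2: DB = ⌊$41,877 × 150%/8⌋ = $7,851; SL = ⌊$39,077/7⌋ = $5,582 → take DB $7,851. Book value $34,026.
Year 3: DB = ⌊$34,026 × 150%/8⌋ = $6,379; SL = ⌊$31,226/6⌋ = $5,204 → take DB $6,379. Book value $27,647.
Year 4: DB = ⌊$27,647 × 150%/8⌋ = $5,183; SL = ⌊$24,847/5⌋ = $4,969 → take DB $5,183. Book value $22,464.
Year 5: DB = ⌊$22,464 × 150%/8⌋ = $4,212; SL = ⌊$19,664/4⌋ = $4,916 → take SL $4,916. Book value $17,548.
Year 6: DB = ⌊$17,548 × 150%/8⌋ = $3,290; SL = ⌊$14,748/3⌋ = $4,916 → take SL $4,916. Book value $12,632.
Year 7: DB = ⌊$12,632 × 150%/8⌋ = $2,368; SL = ⌊$9,832/2⌋ = $4,916 → take SL $4,916. Book value $7,716.
Year 8 (final): $7,716 − $2,800 = $4,916. Book value $2,800.

$4,916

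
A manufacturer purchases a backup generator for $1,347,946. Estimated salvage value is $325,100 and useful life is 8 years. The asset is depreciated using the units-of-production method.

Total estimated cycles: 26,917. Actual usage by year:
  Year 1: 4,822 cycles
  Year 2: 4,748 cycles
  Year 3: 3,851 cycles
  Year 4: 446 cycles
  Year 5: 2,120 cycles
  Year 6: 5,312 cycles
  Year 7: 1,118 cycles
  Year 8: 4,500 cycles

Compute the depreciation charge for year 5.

Depreciable base = $1,347,946 − $325,100 = $1,022,846.
Rate = $1,022,846 / 26,917 cycles = $38 per cycle.
Year 1: 4,822 × $38 = $183,236. Book value $1,164,710.
Year 2: 4,748 × $38 = $180,424. Book value $984,286.
Year 3: 3,851 × $38 = $146,338. Book value $837,948.
Year 4: 446 × $38 = $16,948. Book value $821,000.
Year 5: 2,120 × $38 = $80,560. Book value $740,440.

$80,560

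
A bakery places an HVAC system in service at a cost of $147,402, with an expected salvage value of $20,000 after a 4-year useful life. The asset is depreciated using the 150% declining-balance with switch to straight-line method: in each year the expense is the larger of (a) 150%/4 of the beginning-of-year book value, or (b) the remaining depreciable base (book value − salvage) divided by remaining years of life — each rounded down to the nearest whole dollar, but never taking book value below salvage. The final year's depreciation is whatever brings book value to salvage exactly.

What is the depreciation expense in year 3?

Depreciable base = $147,402 − $20,000 = $127,402.
Year 1: DB = ⌊$147,402 × 150%/4⌋ = $55,275; SL = ⌊$127,402/4⌋ = $31,850 → take DB $55,275. Book value $92,127.
Year 2: DB = ⌊$92,127 × 150%/4⌋ = $34,547; SL = ⌊$72,127/3⌋ = $24,042 → take DB $34,547. Book value $57,580.
Year 3: DB = ⌊$57,580 × 150%/4⌋ = $21,592; SL = ⌊$37,580/2⌋ = $18,790 → take DB $21,592. Book value $35,988.

$21,592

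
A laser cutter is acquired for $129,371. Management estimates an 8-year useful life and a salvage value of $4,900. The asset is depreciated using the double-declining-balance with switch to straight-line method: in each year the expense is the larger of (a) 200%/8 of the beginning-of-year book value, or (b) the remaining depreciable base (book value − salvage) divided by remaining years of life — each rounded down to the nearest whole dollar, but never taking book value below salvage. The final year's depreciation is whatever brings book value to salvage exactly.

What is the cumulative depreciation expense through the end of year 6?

Depreciable base = $129,371 − $4,900 = $124,471.
Year 1: DB = ⌊$129,371 × 200%/8⌋ = $32,342; SL = ⌊$124,471/8⌋ = $15,558 → take DB $32,342. Book value $97,029.
Year 2: DB = ⌊$97,029 × 200%/8⌋ = $24,257; SL = ⌊$92,129/7⌋ = $13,161 → take DB $24,257. Book value $72,772.
Year 3: DB = ⌊$72,772 × 200%/8⌋ = $18,193; SL = ⌊$67,872/6⌋ = $11,312 → take DB $18,193. Book value $54,579.
Year 4: DB = ⌊$54,579 × 200%/8⌋ = $13,644; SL = ⌊$49,679/5⌋ = $9,935 → take DB $13,644. Book value $40,935.
Year 5: DB = ⌊$40,935 × 200%/8⌋ = $10,233; SL = ⌊$36,035/4⌋ = $9,008 → take DB $10,233. Book value $30,702.
Year 6: DB = ⌊$30,702 × 200%/8⌋ = $7,675; SL = ⌊$25,802/3⌋ = $8,600 → take SL $8,600. Book value $22,102.
Accumulated through year 6 = $129,371 − $22,102 = $107,269.

$107,269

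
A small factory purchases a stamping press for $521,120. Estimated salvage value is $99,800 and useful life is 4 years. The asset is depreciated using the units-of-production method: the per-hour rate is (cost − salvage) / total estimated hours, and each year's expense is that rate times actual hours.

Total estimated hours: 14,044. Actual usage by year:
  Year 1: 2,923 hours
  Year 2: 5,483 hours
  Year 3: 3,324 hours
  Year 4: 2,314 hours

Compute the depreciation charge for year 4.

Depreciable base = $521,120 − $99,800 = $421,320.
Rate = $421,320 / 14,044 hours = $30 per hour.
Year 1: 2,923 × $30 = $87,690. Book value $433,430.
Year 2: 5,483 × $30 = $164,490. Book value $268,940.
Year 3: 3,324 × $30 = $99,720. Book value $169,220.
Year 4: 2,314 × $30 = $69,420. Book value $99,800.

$69,420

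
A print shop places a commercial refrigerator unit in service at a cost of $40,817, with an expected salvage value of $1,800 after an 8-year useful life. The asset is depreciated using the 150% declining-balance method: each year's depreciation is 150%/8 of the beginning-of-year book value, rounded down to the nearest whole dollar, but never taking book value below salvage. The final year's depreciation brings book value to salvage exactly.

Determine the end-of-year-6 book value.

$11,744

Depreciable base = $40,817 − $1,800 = $39,017.
Year 1: ⌊$40,817 × 150%/8⌋ = $7,653. Book value $33,164.
Year 2: ⌊$33,164 × 150%/8⌋ = $6,218. Book value $26,946.
Year 3: ⌊$26,946 × 150%/8⌋ = $5,052. Book value $21,894.
Year 4: ⌊$21,894 × 150%/8⌋ = $4,105. Book value $17,789.
Year 5: ⌊$17,789 × 150%/8⌋ = $3,335. Book value $14,454.
Year 6: ⌊$14,454 × 150%/8⌋ = $2,710. Book value $11,744.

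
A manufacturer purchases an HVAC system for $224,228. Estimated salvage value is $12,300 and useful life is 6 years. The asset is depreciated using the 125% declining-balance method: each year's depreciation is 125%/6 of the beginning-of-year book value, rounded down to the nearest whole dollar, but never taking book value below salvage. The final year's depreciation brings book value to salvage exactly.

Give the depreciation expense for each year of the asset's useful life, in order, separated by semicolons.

$46,714; $36,982; $29,277; $23,178; $18,349; $57,428

Depreciable base = $224,228 − $12,300 = $211,928.
Year 1: ⌊$224,228 × 125%/6⌋ = $46,714. Book value $177,514.
Year 2: ⌊$177,514 × 125%/6⌋ = $36,982. Book value $140,532.
Year 3: ⌊$140,532 × 125%/6⌋ = $29,277. Book value $111,255.
Year 4: ⌊$111,255 × 125%/6⌋ = $23,178. Book value $88,077.
Year 5: ⌊$88,077 × 125%/6⌋ = $18,349. Book value $69,728.
Year 6 (final): $69,728 − $12,300 = $57,428. Book value $12,300.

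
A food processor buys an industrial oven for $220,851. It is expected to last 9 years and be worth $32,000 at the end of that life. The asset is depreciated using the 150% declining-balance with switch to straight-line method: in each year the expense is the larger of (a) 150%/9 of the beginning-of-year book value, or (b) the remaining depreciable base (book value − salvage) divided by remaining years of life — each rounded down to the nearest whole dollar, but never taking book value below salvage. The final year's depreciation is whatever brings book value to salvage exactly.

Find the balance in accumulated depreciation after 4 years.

$114,343

Depreciable base = $220,851 − $32,000 = $188,851.
Year 1: DB = ⌊$220,851 × 150%/9⌋ = $36,808; SL = ⌊$188,851/9⌋ = $20,983 → take DB $36,808. Book value $184,043.
Year 2: DB = ⌊$184,043 × 150%/9⌋ = $30,673; SL = ⌊$152,043/8⌋ = $19,005 → take DB $30,673. Book value $153,370.
Year 3: DB = ⌊$153,370 × 150%/9⌋ = $25,561; SL = ⌊$121,370/7⌋ = $17,338 → take DB $25,561. Book value $127,809.
Year 4: DB = ⌊$127,809 × 150%/9⌋ = $21,301; SL = ⌊$95,809/6⌋ = $15,968 → take DB $21,301. Book value $106,508.
Accumulated through year 4 = $220,851 − $106,508 = $114,343.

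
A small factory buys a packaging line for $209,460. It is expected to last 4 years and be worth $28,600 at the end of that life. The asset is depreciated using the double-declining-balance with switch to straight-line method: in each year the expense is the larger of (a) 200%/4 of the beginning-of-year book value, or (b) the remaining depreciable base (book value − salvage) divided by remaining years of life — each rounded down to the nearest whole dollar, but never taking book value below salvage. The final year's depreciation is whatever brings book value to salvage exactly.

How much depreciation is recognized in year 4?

$0

Depreciable base = $209,460 − $28,600 = $180,860.
Year 1: DB = ⌊$209,460 × 200%/4⌋ = $104,730; SL = ⌊$180,860/4⌋ = $45,215 → take DB $104,730. Book value $104,730.
Year 2: DB = ⌊$104,730 × 200%/4⌋ = $52,365; SL = ⌊$76,130/3⌋ = $25,376 → take DB $52,365. Book value $52,365.
Year 3: DB = ⌊$52,365 × 200%/4⌋ = $26,182; SL = ⌊$23,765/2⌋ = $11,882 → take DB $26,182, capped at $23,765. Book value $28,600.
Year 4 (final): $28,600 − $28,600 = $0. Book value $28,600.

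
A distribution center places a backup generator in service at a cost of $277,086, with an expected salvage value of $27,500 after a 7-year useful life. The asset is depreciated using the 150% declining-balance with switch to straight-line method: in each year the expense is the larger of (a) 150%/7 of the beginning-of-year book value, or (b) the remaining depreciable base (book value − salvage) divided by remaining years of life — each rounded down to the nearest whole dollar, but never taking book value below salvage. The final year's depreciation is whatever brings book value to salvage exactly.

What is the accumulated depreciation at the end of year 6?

Depreciable base = $277,086 − $27,500 = $249,586.
Year 1: DB = ⌊$277,086 × 150%/7⌋ = $59,375; SL = ⌊$249,586/7⌋ = $35,655 → take DB $59,375. Book value $217,711.
Year 2: DB = ⌊$217,711 × 150%/7⌋ = $46,652; SL = ⌊$190,211/6⌋ = $31,701 → take DB $46,652. Book value $171,059.
Year 3: DB = ⌊$171,059 × 150%/7⌋ = $36,655; SL = ⌊$143,559/5⌋ = $28,711 → take DB $36,655. Book value $134,404.
Year 4: DB = ⌊$134,404 × 150%/7⌋ = $28,800; SL = ⌊$106,904/4⌋ = $26,726 → take DB $28,800. Book value $105,604.
Year 5: DB = ⌊$105,604 × 150%/7⌋ = $22,629; SL = ⌊$78,104/3⌋ = $26,034 → take SL $26,034. Book value $79,570.
Year 6: DB = ⌊$79,570 × 150%/7⌋ = $17,050; SL = ⌊$52,070/2⌋ = $26,035 → take SL $26,035. Book value $53,535.
Accumulated through year 6 = $277,086 − $53,535 = $223,551.

$223,551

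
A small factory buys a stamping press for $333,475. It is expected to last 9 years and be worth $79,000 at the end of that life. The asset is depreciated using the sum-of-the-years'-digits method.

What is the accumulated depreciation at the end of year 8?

$248,820

Depreciable base = $333,475 − $79,000 = $254,475.
Sum of the years' digits = 9+8+7+6+5+4+3+2+1 = 45.
Year 1: $254,475 × 9/45 = $50,895. Book value $282,580.
Year 2: $254,475 × 8/45 = $45,240. Book value $237,340.
Year 3: $254,475 × 7/45 = $39,585. Book value $197,755.
Year 4: $254,475 × 6/45 = $33,930. Book value $163,825.
Year 5: $254,475 × 5/45 = $28,275. Book value $135,550.
Year 6: $254,475 × 4/45 = $22,620. Book value $112,930.
Year 7: $254,475 × 3/45 = $16,965. Book value $95,965.
Year 8: $254,475 × 2/45 = $11,310. Book value $84,655.
Accumulated through year 8 = $333,475 − $84,655 = $248,820.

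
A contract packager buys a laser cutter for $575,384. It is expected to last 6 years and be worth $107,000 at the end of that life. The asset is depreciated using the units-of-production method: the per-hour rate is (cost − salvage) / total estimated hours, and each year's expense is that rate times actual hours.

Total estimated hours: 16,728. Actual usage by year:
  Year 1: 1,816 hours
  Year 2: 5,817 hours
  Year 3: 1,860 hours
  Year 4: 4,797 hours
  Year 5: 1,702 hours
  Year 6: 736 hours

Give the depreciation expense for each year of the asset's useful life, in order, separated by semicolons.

$50,848; $162,876; $52,080; $134,316; $47,656; $20,608

Depreciable base = $575,384 − $107,000 = $468,384.
Rate = $468,384 / 16,728 hours = $28 per hour.
Year 1: 1,816 × $28 = $50,848. Book value $524,536.
Year 2: 5,817 × $28 = $162,876. Book value $361,660.
Year 3: 1,860 × $28 = $52,080. Book value $309,580.
Year 4: 4,797 × $28 = $134,316. Book value $175,264.
Year 5: 1,702 × $28 = $47,656. Book value $127,608.
Year 6: 736 × $28 = $20,608. Book value $107,000.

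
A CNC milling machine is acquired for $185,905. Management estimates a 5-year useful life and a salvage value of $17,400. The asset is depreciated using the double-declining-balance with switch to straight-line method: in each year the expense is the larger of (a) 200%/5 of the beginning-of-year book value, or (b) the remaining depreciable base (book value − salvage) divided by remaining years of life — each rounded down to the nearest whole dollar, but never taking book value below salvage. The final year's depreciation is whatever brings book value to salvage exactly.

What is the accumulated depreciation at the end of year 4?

Depreciable base = $185,905 − $17,400 = $168,505.
Year 1: DB = ⌊$185,905 × 200%/5⌋ = $74,362; SL = ⌊$168,505/5⌋ = $33,701 → take DB $74,362. Book value $111,543.
Year 2: DB = ⌊$111,543 × 200%/5⌋ = $44,617; SL = ⌊$94,143/4⌋ = $23,535 → take DB $44,617. Book value $66,926.
Year 3: DB = ⌊$66,926 × 200%/5⌋ = $26,770; SL = ⌊$49,526/3⌋ = $16,508 → take DB $26,770. Book value $40,156.
Year 4: DB = ⌊$40,156 × 200%/5⌋ = $16,062; SL = ⌊$22,756/2⌋ = $11,378 → take DB $16,062. Book value $24,094.
Accumulated through year 4 = $185,905 − $24,094 = $161,811.

$161,811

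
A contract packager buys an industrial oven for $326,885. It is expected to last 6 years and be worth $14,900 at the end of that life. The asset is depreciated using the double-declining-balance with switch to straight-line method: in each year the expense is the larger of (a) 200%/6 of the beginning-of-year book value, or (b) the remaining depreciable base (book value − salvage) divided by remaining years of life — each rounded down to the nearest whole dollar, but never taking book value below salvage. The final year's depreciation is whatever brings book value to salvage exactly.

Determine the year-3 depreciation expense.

Depreciable base = $326,885 − $14,900 = $311,985.
Year 1: DB = ⌊$326,885 × 200%/6⌋ = $108,961; SL = ⌊$311,985/6⌋ = $51,997 → take DB $108,961. Book value $217,924.
Year 2: DB = ⌊$217,924 × 200%/6⌋ = $72,641; SL = ⌊$203,024/5⌋ = $40,604 → take DB $72,641. Book value $145,283.
Year 3: DB = ⌊$145,283 × 200%/6⌋ = $48,427; SL = ⌊$130,383/4⌋ = $32,595 → take DB $48,427. Book value $96,856.

$48,427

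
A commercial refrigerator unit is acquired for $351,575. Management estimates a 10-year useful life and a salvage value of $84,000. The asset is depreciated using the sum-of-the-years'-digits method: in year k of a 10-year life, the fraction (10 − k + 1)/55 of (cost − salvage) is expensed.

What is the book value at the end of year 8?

$98,595

Depreciable base = $351,575 − $84,000 = $267,575.
Sum of the years' digits = 10+9+8+7+6+5+4+3+2+1 = 55.
Year 1: $267,575 × 10/55 = $48,650. Book value $302,925.
Year 2: $267,575 × 9/55 = $43,785. Book value $259,140.
Year 3: $267,575 × 8/55 = $38,920. Book value $220,220.
Year 4: $267,575 × 7/55 = $34,055. Book value $186,165.
Year 5: $267,575 × 6/55 = $29,190. Book value $156,975.
Year 6: $267,575 × 5/55 = $24,325. Book value $132,650.
Year 7: $267,575 × 4/55 = $19,460. Book value $113,190.
Year 8: $267,575 × 3/55 = $14,595. Book value $98,595.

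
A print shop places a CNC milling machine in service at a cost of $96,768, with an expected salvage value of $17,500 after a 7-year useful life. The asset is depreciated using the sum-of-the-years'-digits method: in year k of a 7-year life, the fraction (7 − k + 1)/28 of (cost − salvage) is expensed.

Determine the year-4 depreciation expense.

Depreciable base = $96,768 − $17,500 = $79,268.
Sum of the years' digits = 7+6+5+4+3+2+1 = 28.
Year 1: $79,268 × 7/28 = $19,817. Book value $76,951.
Year 2: $79,268 × 6/28 = $16,986. Book value $59,965.
Year 3: $79,268 × 5/28 = $14,155. Book value $45,810.
Year 4: $79,268 × 4/28 = $11,324. Book value $34,486.

$11,324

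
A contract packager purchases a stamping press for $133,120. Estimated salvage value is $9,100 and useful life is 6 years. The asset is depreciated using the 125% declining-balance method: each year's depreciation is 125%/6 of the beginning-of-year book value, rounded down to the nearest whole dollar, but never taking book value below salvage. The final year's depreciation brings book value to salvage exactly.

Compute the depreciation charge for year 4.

Depreciable base = $133,120 − $9,100 = $124,020.
Year 1: ⌊$133,120 × 125%/6⌋ = $27,733. Book value $105,387.
Year 2: ⌊$105,387 × 125%/6⌋ = $21,955. Book value $83,432.
Year 3: ⌊$83,432 × 125%/6⌋ = $17,381. Book value $66,051.
Year 4: ⌊$66,051 × 125%/6⌋ = $13,760. Book value $52,291.

$13,760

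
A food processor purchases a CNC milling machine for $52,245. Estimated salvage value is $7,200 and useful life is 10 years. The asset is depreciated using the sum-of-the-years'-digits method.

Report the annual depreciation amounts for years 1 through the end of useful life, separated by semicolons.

$8,190; $7,371; $6,552; $5,733; $4,914; $4,095; $3,276; $2,457; $1,638; $819

Depreciable base = $52,245 − $7,200 = $45,045.
Sum of the years' digits = 10+9+8+7+6+5+4+3+2+1 = 55.
Year 1: $45,045 × 10/55 = $8,190. Book value $44,055.
Year 2: $45,045 × 9/55 = $7,371. Book value $36,684.
Year 3: $45,045 × 8/55 = $6,552. Book value $30,132.
Year 4: $45,045 × 7/55 = $5,733. Book value $24,399.
Year 5: $45,045 × 6/55 = $4,914. Book value $19,485.
Year 6: $45,045 × 5/55 = $4,095. Book value $15,390.
Year 7: $45,045 × 4/55 = $3,276. Book value $12,114.
Year 8: $45,045 × 3/55 = $2,457. Book value $9,657.
Year 9: $45,045 × 2/55 = $1,638. Book value $8,019.
Year 10: $45,045 × 1/55 = $819. Book value $7,200.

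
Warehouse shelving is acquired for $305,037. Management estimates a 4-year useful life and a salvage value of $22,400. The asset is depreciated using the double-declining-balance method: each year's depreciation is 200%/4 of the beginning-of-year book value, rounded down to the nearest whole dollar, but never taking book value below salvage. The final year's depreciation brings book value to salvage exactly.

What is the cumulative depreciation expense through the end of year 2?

Depreciable base = $305,037 − $22,400 = $282,637.
Year 1: ⌊$305,037 × 200%/4⌋ = $152,518. Book value $152,519.
Year 2: ⌊$152,519 × 200%/4⌋ = $76,259. Book value $76,260.
Accumulated through year 2 = $305,037 − $76,260 = $228,777.

$228,777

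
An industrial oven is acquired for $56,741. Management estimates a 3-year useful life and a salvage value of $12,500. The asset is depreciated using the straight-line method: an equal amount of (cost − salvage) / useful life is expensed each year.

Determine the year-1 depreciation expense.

$14,747

Depreciable base = $56,741 − $12,500 = $44,241.
Annual expense = $44,241 / 3 = $14,747.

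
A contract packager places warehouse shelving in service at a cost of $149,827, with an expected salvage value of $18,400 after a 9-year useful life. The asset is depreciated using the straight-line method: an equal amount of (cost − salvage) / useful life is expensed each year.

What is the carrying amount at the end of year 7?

$47,606

Depreciable base = $149,827 − $18,400 = $131,427.
Annual expense = $131,427 / 9 = $14,603.
End of year 1: book value $135,224.
End of year 2: book value $120,621.
End of year 3: book value $106,018.
End of year 4: book value $91,415.
End of year 5: book value $76,812.
End of year 6: book value $62,209.
End of year 7: book value $47,606.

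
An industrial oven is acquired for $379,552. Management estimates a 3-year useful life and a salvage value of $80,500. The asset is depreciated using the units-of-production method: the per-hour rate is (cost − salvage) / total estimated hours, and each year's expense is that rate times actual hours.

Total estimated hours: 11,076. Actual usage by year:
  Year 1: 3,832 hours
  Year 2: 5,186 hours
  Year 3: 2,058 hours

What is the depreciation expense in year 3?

$55,566

Depreciable base = $379,552 − $80,500 = $299,052.
Rate = $299,052 / 11,076 hours = $27 per hour.
Year 1: 3,832 × $27 = $103,464. Book value $276,088.
Year 2: 5,186 × $27 = $140,022. Book value $136,066.
Year 3: 2,058 × $27 = $55,566. Book value $80,500.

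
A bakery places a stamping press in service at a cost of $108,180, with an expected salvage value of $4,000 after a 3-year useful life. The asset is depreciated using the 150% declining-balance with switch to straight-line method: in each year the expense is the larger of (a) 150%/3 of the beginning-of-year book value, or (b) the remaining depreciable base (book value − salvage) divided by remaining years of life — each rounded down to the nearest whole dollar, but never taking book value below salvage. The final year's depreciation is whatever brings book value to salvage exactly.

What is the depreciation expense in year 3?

$23,045

Depreciable base = $108,180 − $4,000 = $104,180.
Year 1: DB = ⌊$108,180 × 150%/3⌋ = $54,090; SL = ⌊$104,180/3⌋ = $34,726 → take DB $54,090. Book value $54,090.
Year 2: DB = ⌊$54,090 × 150%/3⌋ = $27,045; SL = ⌊$50,090/2⌋ = $25,045 → take DB $27,045. Book value $27,045.
Year 3 (final): $27,045 − $4,000 = $23,045. Book value $4,000.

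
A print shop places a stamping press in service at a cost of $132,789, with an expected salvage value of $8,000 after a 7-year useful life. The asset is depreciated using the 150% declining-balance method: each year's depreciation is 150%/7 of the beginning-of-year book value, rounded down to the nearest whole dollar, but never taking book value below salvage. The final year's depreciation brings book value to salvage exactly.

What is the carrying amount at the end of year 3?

Depreciable base = $132,789 − $8,000 = $124,789.
Year 1: ⌊$132,789 × 150%/7⌋ = $28,454. Book value $104,335.
Year 2: ⌊$104,335 × 150%/7⌋ = $22,357. Book value $81,978.
Year 3: ⌊$81,978 × 150%/7⌋ = $17,566. Book value $64,412.

$64,412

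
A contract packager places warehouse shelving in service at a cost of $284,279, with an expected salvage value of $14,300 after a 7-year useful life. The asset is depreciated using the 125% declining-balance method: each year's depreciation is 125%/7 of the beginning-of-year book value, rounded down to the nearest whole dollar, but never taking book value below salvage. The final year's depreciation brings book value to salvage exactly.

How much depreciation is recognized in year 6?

$18,985

Depreciable base = $284,279 − $14,300 = $269,979.
Year 1: ⌊$284,279 × 125%/7⌋ = $50,764. Book value $233,515.
Year 2: ⌊$233,515 × 125%/7⌋ = $41,699. Book value $191,816.
Year 3: ⌊$191,816 × 125%/7⌋ = $34,252. Book value $157,564.
Year 4: ⌊$157,564 × 125%/7⌋ = $28,136. Book value $129,428.
Year 5: ⌊$129,428 × 125%/7⌋ = $23,112. Book value $106,316.
Year 6: ⌊$106,316 × 125%/7⌋ = $18,985. Book value $87,331.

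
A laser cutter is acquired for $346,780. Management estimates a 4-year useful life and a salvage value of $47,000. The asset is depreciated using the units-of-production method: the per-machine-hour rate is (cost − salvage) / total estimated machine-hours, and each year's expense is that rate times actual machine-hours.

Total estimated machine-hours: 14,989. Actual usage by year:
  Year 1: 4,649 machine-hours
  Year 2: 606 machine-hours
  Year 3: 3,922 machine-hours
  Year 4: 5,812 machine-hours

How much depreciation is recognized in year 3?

$78,440

Depreciable base = $346,780 − $47,000 = $299,780.
Rate = $299,780 / 14,989 machine-hours = $20 per machine-hour.
Year 1: 4,649 × $20 = $92,980. Book value $253,800.
Year 2: 606 × $20 = $12,120. Book value $241,680.
Year 3: 3,922 × $20 = $78,440. Book value $163,240.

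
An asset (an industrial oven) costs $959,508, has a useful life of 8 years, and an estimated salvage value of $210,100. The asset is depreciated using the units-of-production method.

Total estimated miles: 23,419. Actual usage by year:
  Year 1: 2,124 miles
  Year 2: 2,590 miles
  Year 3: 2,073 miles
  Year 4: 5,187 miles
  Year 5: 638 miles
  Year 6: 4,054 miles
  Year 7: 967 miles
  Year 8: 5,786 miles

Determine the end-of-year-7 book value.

$395,252

Depreciable base = $959,508 − $210,100 = $749,408.
Rate = $749,408 / 23,419 miles = $32 per mile.
Year 1: 2,124 × $32 = $67,968. Book value $891,540.
Year 2: 2,590 × $32 = $82,880. Book value $808,660.
Year 3: 2,073 × $32 = $66,336. Book value $742,324.
Year 4: 5,187 × $32 = $165,984. Book value $576,340.
Year 5: 638 × $32 = $20,416. Book value $555,924.
Year 6: 4,054 × $32 = $129,728. Book value $426,196.
Year 7: 967 × $32 = $30,944. Book value $395,252.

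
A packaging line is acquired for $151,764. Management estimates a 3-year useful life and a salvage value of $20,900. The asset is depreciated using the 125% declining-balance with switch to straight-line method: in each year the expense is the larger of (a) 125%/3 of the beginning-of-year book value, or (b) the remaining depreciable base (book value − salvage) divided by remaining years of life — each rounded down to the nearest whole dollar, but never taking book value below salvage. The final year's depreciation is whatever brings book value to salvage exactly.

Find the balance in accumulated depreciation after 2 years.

Depreciable base = $151,764 − $20,900 = $130,864.
Year 1: DB = ⌊$151,764 × 125%/3⌋ = $63,235; SL = ⌊$130,864/3⌋ = $43,621 → take DB $63,235. Book value $88,529.
Year 2: DB = ⌊$88,529 × 125%/3⌋ = $36,887; SL = ⌊$67,629/2⌋ = $33,814 → take DB $36,887. Book value $51,642.
Accumulated through year 2 = $151,764 − $51,642 = $100,122.

$100,122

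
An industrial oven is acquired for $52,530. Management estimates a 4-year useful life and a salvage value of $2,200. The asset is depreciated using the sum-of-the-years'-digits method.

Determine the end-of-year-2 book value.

Depreciable base = $52,530 − $2,200 = $50,330.
Sum of the years' digits = 4+3+2+1 = 10.
Year 1: $50,330 × 4/10 = $20,132. Book value $32,398.
Year 2: $50,330 × 3/10 = $15,099. Book value $17,299.

$17,299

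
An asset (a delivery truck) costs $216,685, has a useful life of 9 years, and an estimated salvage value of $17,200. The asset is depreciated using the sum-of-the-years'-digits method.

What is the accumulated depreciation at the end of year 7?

Depreciable base = $216,685 − $17,200 = $199,485.
Sum of the years' digits = 9+8+7+6+5+4+3+2+1 = 45.
Year 1: $199,485 × 9/45 = $39,897. Book value $176,788.
Year 2: $199,485 × 8/45 = $35,464. Book value $141,324.
Year 3: $199,485 × 7/45 = $31,031. Book value $110,293.
Year 4: $199,485 × 6/45 = $26,598. Book value $83,695.
Year 5: $199,485 × 5/45 = $22,165. Book value $61,530.
Year 6: $199,485 × 4/45 = $17,732. Book value $43,798.
Year 7: $199,485 × 3/45 = $13,299. Book value $30,499.
Accumulated through year 7 = $216,685 − $30,499 = $186,186.

$186,186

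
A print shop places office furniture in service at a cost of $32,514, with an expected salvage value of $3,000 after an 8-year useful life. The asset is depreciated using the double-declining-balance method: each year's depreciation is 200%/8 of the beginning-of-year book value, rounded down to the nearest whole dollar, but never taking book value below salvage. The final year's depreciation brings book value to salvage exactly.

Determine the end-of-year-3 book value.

Depreciable base = $32,514 − $3,000 = $29,514.
Year 1: ⌊$32,514 × 200%/8⌋ = $8,128. Book value $24,386.
Year 2: ⌊$24,386 × 200%/8⌋ = $6,096. Book value $18,290.
Year 3: ⌊$18,290 × 200%/8⌋ = $4,572. Book value $13,718.

$13,718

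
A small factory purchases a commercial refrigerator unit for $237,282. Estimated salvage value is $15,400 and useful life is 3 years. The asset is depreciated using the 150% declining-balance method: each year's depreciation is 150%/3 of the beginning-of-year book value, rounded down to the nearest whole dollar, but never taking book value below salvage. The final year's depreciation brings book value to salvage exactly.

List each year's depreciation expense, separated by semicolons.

Depreciable base = $237,282 − $15,400 = $221,882.
Year 1: ⌊$237,282 × 150%/3⌋ = $118,641. Book value $118,641.
Year 2: ⌊$118,641 × 150%/3⌋ = $59,320. Book value $59,321.
Year 3 (final): $59,321 − $15,400 = $43,921. Book value $15,400.

$118,641; $59,320; $43,921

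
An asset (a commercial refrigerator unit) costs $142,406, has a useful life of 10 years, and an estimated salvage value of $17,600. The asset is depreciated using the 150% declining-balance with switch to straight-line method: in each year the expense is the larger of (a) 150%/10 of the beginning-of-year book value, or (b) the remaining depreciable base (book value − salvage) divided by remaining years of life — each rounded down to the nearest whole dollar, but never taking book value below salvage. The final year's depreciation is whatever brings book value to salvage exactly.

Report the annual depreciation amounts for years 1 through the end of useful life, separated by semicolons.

Depreciable base = $142,406 − $17,600 = $124,806.
Year 1: DB = ⌊$142,406 × 150%/10⌋ = $21,360; SL = ⌊$124,806/10⌋ = $12,480 → take DB $21,360. Book value $121,046.
Year 2: DB = ⌊$121,046 × 150%/10⌋ = $18,156; SL = ⌊$103,446/9⌋ = $11,494 → take DB $18,156. Book value $102,890.
Year 3: DB = ⌊$102,890 × 150%/10⌋ = $15,433; SL = ⌊$85,290/8⌋ = $10,661 → take DB $15,433. Book value $87,457.
Year 4: DB = ⌊$87,457 × 150%/10⌋ = $13,118; SL = ⌊$69,857/7⌋ = $9,979 → take DB $13,118. Book value $74,339.
Year 5: DB = ⌊$74,339 × 150%/10⌋ = $11,150; SL = ⌊$56,739/6⌋ = $9,456 → take DB $11,150. Book value $63,189.
Year 6: DB = ⌊$63,189 × 150%/10⌋ = $9,478; SL = ⌊$45,589/5⌋ = $9,117 → take DB $9,478. Book value $53,711.
Year 7: DB = ⌊$53,711 × 150%/10⌋ = $8,056; SL = ⌊$36,111/4⌋ = $9,027 → take SL $9,027. Book value $44,684.
Year 8: DB = ⌊$44,684 × 150%/10⌋ = $6,702; SL = ⌊$27,084/3⌋ = $9,028 → take SL $9,028. Book value $35,656.
Year 9: DB = ⌊$35,656 × 150%/10⌋ = $5,348; SL = ⌊$18,056/2⌋ = $9,028 → take SL $9,028. Book value $26,628.
Year 10 (final): $26,628 − $17,600 = $9,028. Book value $17,600.

$21,360; $18,156; $15,433; $13,118; $11,150; $9,478; $9,027; $9,028; $9,028; $9,028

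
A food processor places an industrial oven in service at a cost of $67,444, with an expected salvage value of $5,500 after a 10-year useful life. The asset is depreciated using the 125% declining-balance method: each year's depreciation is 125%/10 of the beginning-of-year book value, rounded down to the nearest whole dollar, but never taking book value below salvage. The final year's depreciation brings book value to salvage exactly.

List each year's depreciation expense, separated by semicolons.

$8,430; $7,376; $6,454; $5,648; $4,942; $4,324; $3,783; $3,310; $2,897; $14,780

Depreciable base = $67,444 − $5,500 = $61,944.
Year 1: ⌊$67,444 × 125%/10⌋ = $8,430. Book value $59,014.
Year 2: ⌊$59,014 × 125%/10⌋ = $7,376. Book value $51,638.
Year 3: ⌊$51,638 × 125%/10⌋ = $6,454. Book value $45,184.
Year 4: ⌊$45,184 × 125%/10⌋ = $5,648. Book value $39,536.
Year 5: ⌊$39,536 × 125%/10⌋ = $4,942. Book value $34,594.
Year 6: ⌊$34,594 × 125%/10⌋ = $4,324. Book value $30,270.
Year 7: ⌊$30,270 × 125%/10⌋ = $3,783. Book value $26,487.
Year 8: ⌊$26,487 × 125%/10⌋ = $3,310. Book value $23,177.
Year 9: ⌊$23,177 × 125%/10⌋ = $2,897. Book value $20,280.
Year 10 (final): $20,280 − $5,500 = $14,780. Book value $5,500.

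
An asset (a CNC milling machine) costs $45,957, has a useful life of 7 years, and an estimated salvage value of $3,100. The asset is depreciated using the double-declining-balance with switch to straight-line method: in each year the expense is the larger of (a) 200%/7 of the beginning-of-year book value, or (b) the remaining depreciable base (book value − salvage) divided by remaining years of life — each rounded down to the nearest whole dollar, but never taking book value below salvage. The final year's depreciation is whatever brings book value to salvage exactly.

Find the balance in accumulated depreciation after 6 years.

Depreciable base = $45,957 − $3,100 = $42,857.
Year 1: DB = ⌊$45,957 × 200%/7⌋ = $13,130; SL = ⌊$42,857/7⌋ = $6,122 → take DB $13,130. Book value $32,827.
Year 2: DB = ⌊$32,827 × 200%/7⌋ = $9,379; SL = ⌊$29,727/6⌋ = $4,954 → take DB $9,379. Book value $23,448.
Year 3: DB = ⌊$23,448 × 200%/7⌋ = $6,699; SL = ⌊$20,348/5⌋ = $4,069 → take DB $6,699. Book value $16,749.
Year 4: DB = ⌊$16,749 × 200%/7⌋ = $4,785; SL = ⌊$13,649/4⌋ = $3,412 → take DB $4,785. Book value $11,964.
Year 5: DB = ⌊$11,964 × 200%/7⌋ = $3,418; SL = ⌊$8,864/3⌋ = $2,954 → take DB $3,418. Book value $8,546.
Year 6: DB = ⌊$8,546 × 200%/7⌋ = $2,441; SL = ⌊$5,446/2⌋ = $2,723 → take SL $2,723. Book value $5,823.
Accumulated through year 6 = $45,957 − $5,823 = $40,134.

$40,134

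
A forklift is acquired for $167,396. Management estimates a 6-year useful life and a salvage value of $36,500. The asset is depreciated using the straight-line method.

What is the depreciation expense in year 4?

$21,816

Depreciable base = $167,396 − $36,500 = $130,896.
Annual expense = $130,896 / 6 = $21,816.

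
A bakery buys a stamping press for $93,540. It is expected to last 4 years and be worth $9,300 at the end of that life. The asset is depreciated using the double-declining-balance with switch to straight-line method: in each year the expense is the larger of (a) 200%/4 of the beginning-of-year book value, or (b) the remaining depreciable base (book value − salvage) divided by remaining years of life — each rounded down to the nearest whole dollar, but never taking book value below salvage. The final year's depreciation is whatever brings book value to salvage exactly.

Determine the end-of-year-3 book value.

$11,693

Depreciable base = $93,540 − $9,300 = $84,240.
Year 1: DB = ⌊$93,540 × 200%/4⌋ = $46,770; SL = ⌊$84,240/4⌋ = $21,060 → take DB $46,770. Book value $46,770.
Year 2: DB = ⌊$46,770 × 200%/4⌋ = $23,385; SL = ⌊$37,470/3⌋ = $12,490 → take DB $23,385. Book value $23,385.
Year 3: DB = ⌊$23,385 × 200%/4⌋ = $11,692; SL = ⌊$14,085/2⌋ = $7,042 → take DB $11,692. Book value $11,693.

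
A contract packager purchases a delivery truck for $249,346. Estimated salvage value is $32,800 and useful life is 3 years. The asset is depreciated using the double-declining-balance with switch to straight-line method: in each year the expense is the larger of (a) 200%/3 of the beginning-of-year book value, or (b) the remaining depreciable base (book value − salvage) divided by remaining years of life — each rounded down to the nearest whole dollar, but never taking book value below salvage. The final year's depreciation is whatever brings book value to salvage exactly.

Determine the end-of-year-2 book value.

Depreciable base = $249,346 − $32,800 = $216,546.
Year 1: DB = ⌊$249,346 × 200%/3⌋ = $166,230; SL = ⌊$216,546/3⌋ = $72,182 → take DB $166,230. Book value $83,116.
Year 2: DB = ⌊$83,116 × 200%/3⌋ = $55,410; SL = ⌊$50,316/2⌋ = $25,158 → take DB $55,410, capped at $50,316. Book value $32,800.

$32,800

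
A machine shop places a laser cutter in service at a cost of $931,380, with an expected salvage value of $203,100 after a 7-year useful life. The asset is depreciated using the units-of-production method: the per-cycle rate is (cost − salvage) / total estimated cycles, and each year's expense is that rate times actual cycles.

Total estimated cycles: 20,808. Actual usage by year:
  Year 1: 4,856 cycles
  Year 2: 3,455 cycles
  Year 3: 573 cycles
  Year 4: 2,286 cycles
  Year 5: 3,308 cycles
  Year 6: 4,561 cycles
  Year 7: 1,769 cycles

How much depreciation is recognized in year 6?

Depreciable base = $931,380 − $203,100 = $728,280.
Rate = $728,280 / 20,808 cycles = $35 per cycle.
Year 1: 4,856 × $35 = $169,960. Book value $761,420.
Year 2: 3,455 × $35 = $120,925. Book value $640,495.
Year 3: 573 × $35 = $20,055. Book value $620,440.
Year 4: 2,286 × $35 = $80,010. Book value $540,430.
Year 5: 3,308 × $35 = $115,780. Book value $424,650.
Year 6: 4,561 × $35 = $159,635. Book value $265,015.

$159,635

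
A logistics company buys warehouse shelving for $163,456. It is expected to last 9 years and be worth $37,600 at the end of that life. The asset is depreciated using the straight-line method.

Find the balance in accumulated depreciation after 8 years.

Depreciable base = $163,456 − $37,600 = $125,856.
Annual expense = $125,856 / 9 = $13,984.
End of year 1: book value $149,472.
End of year 2: book value $135,488.
End of year 3: book value $121,504.
End of year 4: book value $107,520.
End of year 5: book value $93,536.
End of year 6: book value $79,552.
End of year 7: book value $65,568.
End of year 8: book value $51,584.
Accumulated through year 8 = $163,456 − $51,584 = $111,872.

$111,872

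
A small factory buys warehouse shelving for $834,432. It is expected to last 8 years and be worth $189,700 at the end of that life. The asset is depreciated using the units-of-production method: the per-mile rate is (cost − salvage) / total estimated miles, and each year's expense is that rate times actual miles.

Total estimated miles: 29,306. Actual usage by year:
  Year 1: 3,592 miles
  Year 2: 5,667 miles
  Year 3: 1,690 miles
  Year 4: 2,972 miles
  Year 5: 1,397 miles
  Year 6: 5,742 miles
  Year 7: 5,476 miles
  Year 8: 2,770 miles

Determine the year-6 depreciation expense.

Depreciable base = $834,432 − $189,700 = $644,732.
Rate = $644,732 / 29,306 miles = $22 per mile.
Year 1: 3,592 × $22 = $79,024. Book value $755,408.
Year 2: 5,667 × $22 = $124,674. Book value $630,734.
Year 3: 1,690 × $22 = $37,180. Book value $593,554.
Year 4: 2,972 × $22 = $65,384. Book value $528,170.
Year 5: 1,397 × $22 = $30,734. Book value $497,436.
Year 6: 5,742 × $22 = $126,324. Book value $371,112.

$126,324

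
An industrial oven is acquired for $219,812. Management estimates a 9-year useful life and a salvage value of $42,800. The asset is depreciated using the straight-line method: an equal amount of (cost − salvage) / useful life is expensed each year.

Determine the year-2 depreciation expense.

$19,668

Depreciable base = $219,812 − $42,800 = $177,012.
Annual expense = $177,012 / 9 = $19,668.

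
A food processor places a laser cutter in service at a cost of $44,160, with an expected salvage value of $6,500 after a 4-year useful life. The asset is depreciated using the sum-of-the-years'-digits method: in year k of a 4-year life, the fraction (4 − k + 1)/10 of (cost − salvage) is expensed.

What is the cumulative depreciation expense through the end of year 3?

Depreciable base = $44,160 − $6,500 = $37,660.
Sum of the years' digits = 4+3+2+1 = 10.
Year 1: $37,660 × 4/10 = $15,064. Book value $29,096.
Year 2: $37,660 × 3/10 = $11,298. Book value $17,798.
Year 3: $37,660 × 2/10 = $7,532. Book value $10,266.
Accumulated through year 3 = $44,160 − $10,266 = $33,894.

$33,894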